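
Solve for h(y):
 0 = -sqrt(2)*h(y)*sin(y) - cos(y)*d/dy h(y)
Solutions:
 h(y) = C1*cos(y)^(sqrt(2))


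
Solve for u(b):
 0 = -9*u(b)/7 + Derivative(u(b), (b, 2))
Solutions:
 u(b) = C1*exp(-3*sqrt(7)*b/7) + C2*exp(3*sqrt(7)*b/7)


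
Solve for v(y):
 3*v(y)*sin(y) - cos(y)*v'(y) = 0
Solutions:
 v(y) = C1/cos(y)^3


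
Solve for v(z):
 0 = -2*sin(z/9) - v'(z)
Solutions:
 v(z) = C1 + 18*cos(z/9)


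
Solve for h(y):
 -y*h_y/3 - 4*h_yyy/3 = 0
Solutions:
 h(y) = C1 + Integral(C2*airyai(-2^(1/3)*y/2) + C3*airybi(-2^(1/3)*y/2), y)


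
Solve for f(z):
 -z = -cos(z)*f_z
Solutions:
 f(z) = C1 + Integral(z/cos(z), z)


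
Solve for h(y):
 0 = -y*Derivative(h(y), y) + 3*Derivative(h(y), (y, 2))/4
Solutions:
 h(y) = C1 + C2*erfi(sqrt(6)*y/3)


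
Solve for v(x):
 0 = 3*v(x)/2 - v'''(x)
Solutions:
 v(x) = C3*exp(2^(2/3)*3^(1/3)*x/2) + (C1*sin(2^(2/3)*3^(5/6)*x/4) + C2*cos(2^(2/3)*3^(5/6)*x/4))*exp(-2^(2/3)*3^(1/3)*x/4)


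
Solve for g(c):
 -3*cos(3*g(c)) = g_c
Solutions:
 g(c) = -asin((C1 + exp(18*c))/(C1 - exp(18*c)))/3 + pi/3
 g(c) = asin((C1 + exp(18*c))/(C1 - exp(18*c)))/3


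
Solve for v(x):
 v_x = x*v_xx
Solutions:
 v(x) = C1 + C2*x^2


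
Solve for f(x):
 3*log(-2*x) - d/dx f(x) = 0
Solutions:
 f(x) = C1 + 3*x*log(-x) + 3*x*(-1 + log(2))


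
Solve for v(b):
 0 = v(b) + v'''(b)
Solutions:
 v(b) = C3*exp(-b) + (C1*sin(sqrt(3)*b/2) + C2*cos(sqrt(3)*b/2))*exp(b/2)


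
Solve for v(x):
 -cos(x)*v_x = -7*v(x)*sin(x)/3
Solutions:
 v(x) = C1/cos(x)^(7/3)


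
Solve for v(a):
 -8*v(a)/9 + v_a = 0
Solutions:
 v(a) = C1*exp(8*a/9)


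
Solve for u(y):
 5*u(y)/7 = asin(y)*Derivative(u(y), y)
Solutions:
 u(y) = C1*exp(5*Integral(1/asin(y), y)/7)


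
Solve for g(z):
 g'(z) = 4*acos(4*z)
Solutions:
 g(z) = C1 + 4*z*acos(4*z) - sqrt(1 - 16*z^2)


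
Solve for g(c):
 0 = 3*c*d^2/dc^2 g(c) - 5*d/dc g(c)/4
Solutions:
 g(c) = C1 + C2*c^(17/12)


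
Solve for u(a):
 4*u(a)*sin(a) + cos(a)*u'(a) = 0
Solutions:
 u(a) = C1*cos(a)^4


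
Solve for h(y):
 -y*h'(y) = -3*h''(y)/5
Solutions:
 h(y) = C1 + C2*erfi(sqrt(30)*y/6)


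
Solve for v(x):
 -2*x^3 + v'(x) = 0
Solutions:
 v(x) = C1 + x^4/2


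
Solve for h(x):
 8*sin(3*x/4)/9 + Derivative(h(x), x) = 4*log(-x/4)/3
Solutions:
 h(x) = C1 + 4*x*log(-x)/3 - 8*x*log(2)/3 - 4*x/3 + 32*cos(3*x/4)/27


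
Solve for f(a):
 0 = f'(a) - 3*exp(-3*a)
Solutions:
 f(a) = C1 - exp(-3*a)


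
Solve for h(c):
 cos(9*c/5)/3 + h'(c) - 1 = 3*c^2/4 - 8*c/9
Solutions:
 h(c) = C1 + c^3/4 - 4*c^2/9 + c - 5*sin(9*c/5)/27


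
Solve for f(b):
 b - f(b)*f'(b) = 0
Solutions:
 f(b) = -sqrt(C1 + b^2)
 f(b) = sqrt(C1 + b^2)


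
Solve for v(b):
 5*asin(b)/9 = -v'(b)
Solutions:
 v(b) = C1 - 5*b*asin(b)/9 - 5*sqrt(1 - b^2)/9


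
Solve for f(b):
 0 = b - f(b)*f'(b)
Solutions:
 f(b) = -sqrt(C1 + b^2)
 f(b) = sqrt(C1 + b^2)


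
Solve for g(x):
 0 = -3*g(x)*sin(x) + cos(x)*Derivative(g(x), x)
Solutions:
 g(x) = C1/cos(x)^3


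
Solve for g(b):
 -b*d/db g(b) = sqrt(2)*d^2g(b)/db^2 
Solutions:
 g(b) = C1 + C2*erf(2^(1/4)*b/2)


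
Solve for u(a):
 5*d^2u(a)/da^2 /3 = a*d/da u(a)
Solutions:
 u(a) = C1 + C2*erfi(sqrt(30)*a/10)


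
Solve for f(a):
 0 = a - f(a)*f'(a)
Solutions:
 f(a) = -sqrt(C1 + a^2)
 f(a) = sqrt(C1 + a^2)


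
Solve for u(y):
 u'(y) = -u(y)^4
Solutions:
 u(y) = (-3^(2/3) - 3*3^(1/6)*I)*(1/(C1 + y))^(1/3)/6
 u(y) = (-3^(2/3) + 3*3^(1/6)*I)*(1/(C1 + y))^(1/3)/6
 u(y) = (1/(C1 + 3*y))^(1/3)


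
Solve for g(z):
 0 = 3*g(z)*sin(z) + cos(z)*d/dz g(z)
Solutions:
 g(z) = C1*cos(z)^3


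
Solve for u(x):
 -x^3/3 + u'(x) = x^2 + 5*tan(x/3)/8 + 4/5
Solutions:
 u(x) = C1 + x^4/12 + x^3/3 + 4*x/5 - 15*log(cos(x/3))/8


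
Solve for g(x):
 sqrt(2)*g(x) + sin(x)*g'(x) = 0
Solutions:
 g(x) = C1*(cos(x) + 1)^(sqrt(2)/2)/(cos(x) - 1)^(sqrt(2)/2)


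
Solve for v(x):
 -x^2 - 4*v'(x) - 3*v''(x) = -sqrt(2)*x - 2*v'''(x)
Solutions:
 v(x) = C1 + C2*exp(x*(3 - sqrt(41))/4) + C3*exp(x*(3 + sqrt(41))/4) - x^3/12 + sqrt(2)*x^2/8 + 3*x^2/16 - 17*x/32 - 3*sqrt(2)*x/16


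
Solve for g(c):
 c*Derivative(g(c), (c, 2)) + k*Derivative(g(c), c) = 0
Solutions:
 g(c) = C1 + c^(1 - re(k))*(C2*sin(log(c)*Abs(im(k))) + C3*cos(log(c)*im(k)))


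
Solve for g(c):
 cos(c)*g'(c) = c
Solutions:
 g(c) = C1 + Integral(c/cos(c), c)


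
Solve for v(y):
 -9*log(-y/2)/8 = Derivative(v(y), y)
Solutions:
 v(y) = C1 - 9*y*log(-y)/8 + 9*y*(log(2) + 1)/8


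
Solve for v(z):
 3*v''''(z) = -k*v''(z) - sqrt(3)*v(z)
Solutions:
 v(z) = C1*exp(-sqrt(6)*z*sqrt(-k - sqrt(k^2 - 12*sqrt(3)))/6) + C2*exp(sqrt(6)*z*sqrt(-k - sqrt(k^2 - 12*sqrt(3)))/6) + C3*exp(-sqrt(6)*z*sqrt(-k + sqrt(k^2 - 12*sqrt(3)))/6) + C4*exp(sqrt(6)*z*sqrt(-k + sqrt(k^2 - 12*sqrt(3)))/6)


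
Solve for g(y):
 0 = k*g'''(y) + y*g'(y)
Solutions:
 g(y) = C1 + Integral(C2*airyai(y*(-1/k)^(1/3)) + C3*airybi(y*(-1/k)^(1/3)), y)


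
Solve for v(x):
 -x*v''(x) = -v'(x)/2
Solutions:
 v(x) = C1 + C2*x^(3/2)


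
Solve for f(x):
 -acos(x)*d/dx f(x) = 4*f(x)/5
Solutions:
 f(x) = C1*exp(-4*Integral(1/acos(x), x)/5)


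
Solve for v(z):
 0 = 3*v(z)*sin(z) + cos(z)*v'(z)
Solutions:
 v(z) = C1*cos(z)^3


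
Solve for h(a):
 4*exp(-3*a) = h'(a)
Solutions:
 h(a) = C1 - 4*exp(-3*a)/3


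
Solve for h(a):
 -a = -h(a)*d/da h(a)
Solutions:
 h(a) = -sqrt(C1 + a^2)
 h(a) = sqrt(C1 + a^2)


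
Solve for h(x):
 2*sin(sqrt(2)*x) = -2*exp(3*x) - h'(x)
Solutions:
 h(x) = C1 - 2*exp(3*x)/3 + sqrt(2)*cos(sqrt(2)*x)


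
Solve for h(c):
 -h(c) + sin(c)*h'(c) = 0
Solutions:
 h(c) = C1*sqrt(cos(c) - 1)/sqrt(cos(c) + 1)


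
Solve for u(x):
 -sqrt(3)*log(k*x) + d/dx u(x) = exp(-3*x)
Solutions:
 u(x) = C1 + sqrt(3)*x*log(k*x) - sqrt(3)*x - exp(-3*x)/3


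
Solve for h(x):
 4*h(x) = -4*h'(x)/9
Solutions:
 h(x) = C1*exp(-9*x)


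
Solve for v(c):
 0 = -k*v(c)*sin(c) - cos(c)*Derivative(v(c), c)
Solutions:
 v(c) = C1*exp(k*log(cos(c)))


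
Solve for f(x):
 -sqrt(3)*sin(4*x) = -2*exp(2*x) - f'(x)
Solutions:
 f(x) = C1 - exp(2*x) - sqrt(3)*cos(4*x)/4


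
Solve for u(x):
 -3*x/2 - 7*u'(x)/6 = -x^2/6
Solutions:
 u(x) = C1 + x^3/21 - 9*x^2/14


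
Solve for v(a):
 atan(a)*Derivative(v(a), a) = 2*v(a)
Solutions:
 v(a) = C1*exp(2*Integral(1/atan(a), a))


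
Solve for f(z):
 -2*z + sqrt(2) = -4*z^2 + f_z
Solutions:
 f(z) = C1 + 4*z^3/3 - z^2 + sqrt(2)*z


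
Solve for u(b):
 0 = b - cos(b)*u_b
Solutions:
 u(b) = C1 + Integral(b/cos(b), b)


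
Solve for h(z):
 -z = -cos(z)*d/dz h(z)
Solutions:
 h(z) = C1 + Integral(z/cos(z), z)


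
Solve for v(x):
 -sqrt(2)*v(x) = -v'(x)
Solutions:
 v(x) = C1*exp(sqrt(2)*x)


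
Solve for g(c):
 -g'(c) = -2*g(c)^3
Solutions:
 g(c) = -sqrt(2)*sqrt(-1/(C1 + 2*c))/2
 g(c) = sqrt(2)*sqrt(-1/(C1 + 2*c))/2


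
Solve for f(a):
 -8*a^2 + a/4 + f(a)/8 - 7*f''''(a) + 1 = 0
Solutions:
 f(a) = C1*exp(-686^(1/4)*a/14) + C2*exp(686^(1/4)*a/14) + C3*sin(686^(1/4)*a/14) + C4*cos(686^(1/4)*a/14) + 64*a^2 - 2*a - 8


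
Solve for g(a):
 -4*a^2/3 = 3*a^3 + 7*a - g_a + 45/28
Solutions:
 g(a) = C1 + 3*a^4/4 + 4*a^3/9 + 7*a^2/2 + 45*a/28


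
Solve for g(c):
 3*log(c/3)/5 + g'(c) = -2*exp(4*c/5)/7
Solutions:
 g(c) = C1 - 3*c*log(c)/5 + 3*c*(1 + log(3))/5 - 5*exp(4*c/5)/14


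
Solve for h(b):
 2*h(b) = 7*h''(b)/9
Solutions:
 h(b) = C1*exp(-3*sqrt(14)*b/7) + C2*exp(3*sqrt(14)*b/7)


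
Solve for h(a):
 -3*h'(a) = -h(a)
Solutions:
 h(a) = C1*exp(a/3)


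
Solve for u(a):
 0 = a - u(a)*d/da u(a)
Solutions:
 u(a) = -sqrt(C1 + a^2)
 u(a) = sqrt(C1 + a^2)


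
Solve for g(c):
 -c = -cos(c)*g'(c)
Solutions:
 g(c) = C1 + Integral(c/cos(c), c)


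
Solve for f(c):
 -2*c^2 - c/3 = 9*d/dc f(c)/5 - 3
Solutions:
 f(c) = C1 - 10*c^3/27 - 5*c^2/54 + 5*c/3


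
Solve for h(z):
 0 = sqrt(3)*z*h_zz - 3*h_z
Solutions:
 h(z) = C1 + C2*z^(1 + sqrt(3))


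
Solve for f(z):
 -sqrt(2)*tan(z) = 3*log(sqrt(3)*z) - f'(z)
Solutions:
 f(z) = C1 + 3*z*log(z) - 3*z + 3*z*log(3)/2 - sqrt(2)*log(cos(z))


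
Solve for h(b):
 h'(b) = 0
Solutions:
 h(b) = C1


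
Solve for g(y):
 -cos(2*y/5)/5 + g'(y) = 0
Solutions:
 g(y) = C1 + sin(2*y/5)/2


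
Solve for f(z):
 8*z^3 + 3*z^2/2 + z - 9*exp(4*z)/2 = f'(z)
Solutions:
 f(z) = C1 + 2*z^4 + z^3/2 + z^2/2 - 9*exp(4*z)/8


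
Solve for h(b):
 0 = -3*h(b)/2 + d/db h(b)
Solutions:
 h(b) = C1*exp(3*b/2)


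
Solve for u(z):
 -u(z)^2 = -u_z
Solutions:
 u(z) = -1/(C1 + z)


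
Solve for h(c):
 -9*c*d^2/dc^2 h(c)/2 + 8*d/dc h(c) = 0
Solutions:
 h(c) = C1 + C2*c^(25/9)


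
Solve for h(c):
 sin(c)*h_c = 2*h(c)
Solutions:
 h(c) = C1*(cos(c) - 1)/(cos(c) + 1)


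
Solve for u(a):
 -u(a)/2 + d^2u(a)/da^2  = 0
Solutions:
 u(a) = C1*exp(-sqrt(2)*a/2) + C2*exp(sqrt(2)*a/2)


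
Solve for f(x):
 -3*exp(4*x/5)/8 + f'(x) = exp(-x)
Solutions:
 f(x) = C1 + 15*exp(4*x/5)/32 - exp(-x)


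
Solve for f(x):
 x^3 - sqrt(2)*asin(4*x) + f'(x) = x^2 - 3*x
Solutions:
 f(x) = C1 - x^4/4 + x^3/3 - 3*x^2/2 + sqrt(2)*(x*asin(4*x) + sqrt(1 - 16*x^2)/4)


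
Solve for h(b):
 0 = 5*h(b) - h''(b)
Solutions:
 h(b) = C1*exp(-sqrt(5)*b) + C2*exp(sqrt(5)*b)


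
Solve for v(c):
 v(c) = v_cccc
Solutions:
 v(c) = C1*exp(-c) + C2*exp(c) + C3*sin(c) + C4*cos(c)


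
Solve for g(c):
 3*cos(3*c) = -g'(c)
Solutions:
 g(c) = C1 - sin(3*c)


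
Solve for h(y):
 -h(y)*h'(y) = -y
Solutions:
 h(y) = -sqrt(C1 + y^2)
 h(y) = sqrt(C1 + y^2)


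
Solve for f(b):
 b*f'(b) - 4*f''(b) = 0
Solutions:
 f(b) = C1 + C2*erfi(sqrt(2)*b/4)


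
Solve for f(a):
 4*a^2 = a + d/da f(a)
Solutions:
 f(a) = C1 + 4*a^3/3 - a^2/2


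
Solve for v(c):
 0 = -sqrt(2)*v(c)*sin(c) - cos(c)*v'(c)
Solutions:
 v(c) = C1*cos(c)^(sqrt(2))


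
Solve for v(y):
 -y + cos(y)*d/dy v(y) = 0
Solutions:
 v(y) = C1 + Integral(y/cos(y), y)


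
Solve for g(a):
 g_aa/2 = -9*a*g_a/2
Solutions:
 g(a) = C1 + C2*erf(3*sqrt(2)*a/2)


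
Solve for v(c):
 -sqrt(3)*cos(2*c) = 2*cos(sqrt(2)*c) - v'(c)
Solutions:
 v(c) = C1 + sqrt(3)*sin(2*c)/2 + sqrt(2)*sin(sqrt(2)*c)


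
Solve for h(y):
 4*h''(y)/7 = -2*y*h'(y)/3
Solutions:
 h(y) = C1 + C2*erf(sqrt(21)*y/6)


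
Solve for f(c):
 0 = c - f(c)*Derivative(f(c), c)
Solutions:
 f(c) = -sqrt(C1 + c^2)
 f(c) = sqrt(C1 + c^2)


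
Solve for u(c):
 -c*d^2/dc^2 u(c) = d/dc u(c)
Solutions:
 u(c) = C1 + C2*log(c)


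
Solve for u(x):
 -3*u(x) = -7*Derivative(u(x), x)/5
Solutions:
 u(x) = C1*exp(15*x/7)


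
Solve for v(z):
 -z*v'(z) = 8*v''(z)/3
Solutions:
 v(z) = C1 + C2*erf(sqrt(3)*z/4)


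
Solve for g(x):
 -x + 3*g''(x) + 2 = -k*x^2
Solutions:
 g(x) = C1 + C2*x - k*x^4/36 + x^3/18 - x^2/3


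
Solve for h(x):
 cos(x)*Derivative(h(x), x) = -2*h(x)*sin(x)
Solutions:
 h(x) = C1*cos(x)^2


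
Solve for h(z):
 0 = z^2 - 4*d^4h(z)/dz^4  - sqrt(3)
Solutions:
 h(z) = C1 + C2*z + C3*z^2 + C4*z^3 + z^6/1440 - sqrt(3)*z^4/96


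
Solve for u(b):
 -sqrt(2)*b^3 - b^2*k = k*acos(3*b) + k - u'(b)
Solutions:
 u(b) = C1 + sqrt(2)*b^4/4 + b^3*k/3 + b*k + k*(b*acos(3*b) - sqrt(1 - 9*b^2)/3)


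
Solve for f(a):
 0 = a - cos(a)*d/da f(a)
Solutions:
 f(a) = C1 + Integral(a/cos(a), a)


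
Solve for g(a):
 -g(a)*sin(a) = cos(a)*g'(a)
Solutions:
 g(a) = C1*cos(a)


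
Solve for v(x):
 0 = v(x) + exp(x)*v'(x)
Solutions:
 v(x) = C1*exp(exp(-x))


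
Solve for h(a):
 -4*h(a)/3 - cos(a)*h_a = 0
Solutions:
 h(a) = C1*(sin(a) - 1)^(2/3)/(sin(a) + 1)^(2/3)


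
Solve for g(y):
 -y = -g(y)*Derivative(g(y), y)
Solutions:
 g(y) = -sqrt(C1 + y^2)
 g(y) = sqrt(C1 + y^2)


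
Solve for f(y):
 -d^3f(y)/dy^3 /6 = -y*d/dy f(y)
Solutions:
 f(y) = C1 + Integral(C2*airyai(6^(1/3)*y) + C3*airybi(6^(1/3)*y), y)


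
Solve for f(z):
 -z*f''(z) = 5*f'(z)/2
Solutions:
 f(z) = C1 + C2/z^(3/2)


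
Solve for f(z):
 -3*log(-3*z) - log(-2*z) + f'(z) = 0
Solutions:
 f(z) = C1 + 4*z*log(-z) + z*(-4 + log(54))


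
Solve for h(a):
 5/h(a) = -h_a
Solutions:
 h(a) = -sqrt(C1 - 10*a)
 h(a) = sqrt(C1 - 10*a)


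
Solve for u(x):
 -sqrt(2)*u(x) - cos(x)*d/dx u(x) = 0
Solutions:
 u(x) = C1*(sin(x) - 1)^(sqrt(2)/2)/(sin(x) + 1)^(sqrt(2)/2)


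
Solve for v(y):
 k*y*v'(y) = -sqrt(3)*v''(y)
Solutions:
 v(y) = Piecewise((-sqrt(2)*3^(1/4)*sqrt(pi)*C1*erf(sqrt(2)*3^(3/4)*sqrt(k)*y/6)/(2*sqrt(k)) - C2, (k > 0) | (k < 0)), (-C1*y - C2, True))


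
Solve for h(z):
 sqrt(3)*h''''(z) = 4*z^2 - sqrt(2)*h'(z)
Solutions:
 h(z) = C1 + C4*exp(-2^(1/6)*3^(5/6)*z/3) + 2*sqrt(2)*z^3/3 + (C2*sin(2^(1/6)*3^(1/3)*z/2) + C3*cos(2^(1/6)*3^(1/3)*z/2))*exp(2^(1/6)*3^(5/6)*z/6)


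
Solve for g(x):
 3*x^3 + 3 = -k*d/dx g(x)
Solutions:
 g(x) = C1 - 3*x^4/(4*k) - 3*x/k


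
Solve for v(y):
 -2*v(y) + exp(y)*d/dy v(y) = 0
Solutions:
 v(y) = C1*exp(-2*exp(-y))


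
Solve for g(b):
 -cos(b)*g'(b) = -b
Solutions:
 g(b) = C1 + Integral(b/cos(b), b)


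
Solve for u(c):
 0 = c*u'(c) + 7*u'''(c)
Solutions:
 u(c) = C1 + Integral(C2*airyai(-7^(2/3)*c/7) + C3*airybi(-7^(2/3)*c/7), c)


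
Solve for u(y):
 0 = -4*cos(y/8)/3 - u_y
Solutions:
 u(y) = C1 - 32*sin(y/8)/3


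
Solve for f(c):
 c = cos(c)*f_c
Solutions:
 f(c) = C1 + Integral(c/cos(c), c)


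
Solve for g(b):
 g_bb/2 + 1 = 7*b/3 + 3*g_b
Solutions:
 g(b) = C1 + C2*exp(6*b) - 7*b^2/18 + 11*b/54


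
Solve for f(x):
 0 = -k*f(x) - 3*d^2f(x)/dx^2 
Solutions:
 f(x) = C1*exp(-sqrt(3)*x*sqrt(-k)/3) + C2*exp(sqrt(3)*x*sqrt(-k)/3)


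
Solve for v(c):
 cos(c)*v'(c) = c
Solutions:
 v(c) = C1 + Integral(c/cos(c), c)


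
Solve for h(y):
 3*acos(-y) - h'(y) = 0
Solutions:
 h(y) = C1 + 3*y*acos(-y) + 3*sqrt(1 - y^2)


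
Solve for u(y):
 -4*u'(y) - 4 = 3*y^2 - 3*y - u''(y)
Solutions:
 u(y) = C1 + C2*exp(4*y) - y^3/4 + 3*y^2/16 - 29*y/32


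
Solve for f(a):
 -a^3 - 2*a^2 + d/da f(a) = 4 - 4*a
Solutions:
 f(a) = C1 + a^4/4 + 2*a^3/3 - 2*a^2 + 4*a


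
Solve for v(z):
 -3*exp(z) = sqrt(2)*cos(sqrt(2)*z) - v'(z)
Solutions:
 v(z) = C1 + 3*exp(z) + sin(sqrt(2)*z)


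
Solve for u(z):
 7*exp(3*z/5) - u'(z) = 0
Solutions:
 u(z) = C1 + 35*exp(3*z/5)/3


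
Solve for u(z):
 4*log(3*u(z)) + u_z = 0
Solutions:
 Integral(1/(log(_y) + log(3)), (_y, u(z)))/4 = C1 - z


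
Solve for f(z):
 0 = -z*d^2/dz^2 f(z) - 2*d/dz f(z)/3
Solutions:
 f(z) = C1 + C2*z^(1/3)


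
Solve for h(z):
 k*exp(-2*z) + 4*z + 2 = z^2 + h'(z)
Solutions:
 h(z) = C1 - k*exp(-2*z)/2 - z^3/3 + 2*z^2 + 2*z


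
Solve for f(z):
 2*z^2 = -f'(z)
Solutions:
 f(z) = C1 - 2*z^3/3


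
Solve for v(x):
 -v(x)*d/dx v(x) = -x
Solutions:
 v(x) = -sqrt(C1 + x^2)
 v(x) = sqrt(C1 + x^2)


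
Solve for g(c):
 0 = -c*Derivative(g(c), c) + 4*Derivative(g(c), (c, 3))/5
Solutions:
 g(c) = C1 + Integral(C2*airyai(10^(1/3)*c/2) + C3*airybi(10^(1/3)*c/2), c)


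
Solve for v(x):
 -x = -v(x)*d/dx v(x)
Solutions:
 v(x) = -sqrt(C1 + x^2)
 v(x) = sqrt(C1 + x^2)


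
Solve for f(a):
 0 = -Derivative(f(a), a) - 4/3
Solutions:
 f(a) = C1 - 4*a/3


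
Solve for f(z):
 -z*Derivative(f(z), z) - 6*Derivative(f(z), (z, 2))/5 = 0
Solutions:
 f(z) = C1 + C2*erf(sqrt(15)*z/6)


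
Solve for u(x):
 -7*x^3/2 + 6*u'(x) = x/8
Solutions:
 u(x) = C1 + 7*x^4/48 + x^2/96


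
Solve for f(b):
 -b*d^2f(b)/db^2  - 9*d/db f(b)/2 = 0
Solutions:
 f(b) = C1 + C2/b^(7/2)


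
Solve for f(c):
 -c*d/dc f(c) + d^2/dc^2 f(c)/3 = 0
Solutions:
 f(c) = C1 + C2*erfi(sqrt(6)*c/2)


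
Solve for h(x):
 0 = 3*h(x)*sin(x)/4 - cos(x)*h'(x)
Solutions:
 h(x) = C1/cos(x)^(3/4)


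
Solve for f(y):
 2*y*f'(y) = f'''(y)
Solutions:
 f(y) = C1 + Integral(C2*airyai(2^(1/3)*y) + C3*airybi(2^(1/3)*y), y)


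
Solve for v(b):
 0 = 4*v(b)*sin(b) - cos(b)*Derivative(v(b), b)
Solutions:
 v(b) = C1/cos(b)^4


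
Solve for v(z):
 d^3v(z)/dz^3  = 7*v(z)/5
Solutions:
 v(z) = C3*exp(5^(2/3)*7^(1/3)*z/5) + (C1*sin(sqrt(3)*5^(2/3)*7^(1/3)*z/10) + C2*cos(sqrt(3)*5^(2/3)*7^(1/3)*z/10))*exp(-5^(2/3)*7^(1/3)*z/10)


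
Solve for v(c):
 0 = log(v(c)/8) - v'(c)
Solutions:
 Integral(1/(-log(_y) + 3*log(2)), (_y, v(c))) = C1 - c


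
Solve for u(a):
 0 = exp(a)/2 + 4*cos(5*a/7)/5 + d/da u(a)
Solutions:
 u(a) = C1 - exp(a)/2 - 28*sin(5*a/7)/25


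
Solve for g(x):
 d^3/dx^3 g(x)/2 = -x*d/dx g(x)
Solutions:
 g(x) = C1 + Integral(C2*airyai(-2^(1/3)*x) + C3*airybi(-2^(1/3)*x), x)


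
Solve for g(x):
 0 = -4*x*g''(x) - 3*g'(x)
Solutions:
 g(x) = C1 + C2*x^(1/4)


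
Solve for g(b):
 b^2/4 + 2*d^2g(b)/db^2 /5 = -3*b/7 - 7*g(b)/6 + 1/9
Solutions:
 g(b) = C1*sin(sqrt(105)*b/6) + C2*cos(sqrt(105)*b/6) - 3*b^2/14 - 18*b/49 + 178/735


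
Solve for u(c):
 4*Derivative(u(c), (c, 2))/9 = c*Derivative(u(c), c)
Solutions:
 u(c) = C1 + C2*erfi(3*sqrt(2)*c/4)


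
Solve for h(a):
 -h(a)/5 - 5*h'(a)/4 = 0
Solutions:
 h(a) = C1*exp(-4*a/25)


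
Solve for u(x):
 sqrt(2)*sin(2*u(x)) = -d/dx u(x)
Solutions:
 u(x) = pi - acos((-C1 - exp(4*sqrt(2)*x))/(C1 - exp(4*sqrt(2)*x)))/2
 u(x) = acos((-C1 - exp(4*sqrt(2)*x))/(C1 - exp(4*sqrt(2)*x)))/2


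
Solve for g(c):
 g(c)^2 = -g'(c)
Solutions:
 g(c) = 1/(C1 + c)


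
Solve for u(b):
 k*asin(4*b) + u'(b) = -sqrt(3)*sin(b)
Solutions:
 u(b) = C1 - k*(b*asin(4*b) + sqrt(1 - 16*b^2)/4) + sqrt(3)*cos(b)


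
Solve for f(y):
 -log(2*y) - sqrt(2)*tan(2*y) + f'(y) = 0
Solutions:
 f(y) = C1 + y*log(y) - y + y*log(2) - sqrt(2)*log(cos(2*y))/2


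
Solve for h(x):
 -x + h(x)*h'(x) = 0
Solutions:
 h(x) = -sqrt(C1 + x^2)
 h(x) = sqrt(C1 + x^2)


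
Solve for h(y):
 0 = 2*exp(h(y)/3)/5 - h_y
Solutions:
 h(y) = 3*log(-1/(C1 + 2*y)) + 3*log(15)


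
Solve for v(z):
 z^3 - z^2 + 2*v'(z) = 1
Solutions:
 v(z) = C1 - z^4/8 + z^3/6 + z/2


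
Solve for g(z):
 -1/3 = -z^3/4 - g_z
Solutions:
 g(z) = C1 - z^4/16 + z/3


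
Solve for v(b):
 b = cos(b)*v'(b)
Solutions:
 v(b) = C1 + Integral(b/cos(b), b)


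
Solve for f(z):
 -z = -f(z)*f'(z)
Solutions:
 f(z) = -sqrt(C1 + z^2)
 f(z) = sqrt(C1 + z^2)


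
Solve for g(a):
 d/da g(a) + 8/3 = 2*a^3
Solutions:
 g(a) = C1 + a^4/2 - 8*a/3


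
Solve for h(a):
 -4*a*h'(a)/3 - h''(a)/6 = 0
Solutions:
 h(a) = C1 + C2*erf(2*a)


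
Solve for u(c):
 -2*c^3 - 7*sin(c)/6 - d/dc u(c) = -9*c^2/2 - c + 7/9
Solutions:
 u(c) = C1 - c^4/2 + 3*c^3/2 + c^2/2 - 7*c/9 + 7*cos(c)/6


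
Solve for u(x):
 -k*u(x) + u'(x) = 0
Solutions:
 u(x) = C1*exp(k*x)


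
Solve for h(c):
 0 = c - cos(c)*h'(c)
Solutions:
 h(c) = C1 + Integral(c/cos(c), c)


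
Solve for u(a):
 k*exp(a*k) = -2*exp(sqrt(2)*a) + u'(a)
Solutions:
 u(a) = C1 + sqrt(2)*exp(sqrt(2)*a) + exp(a*k)


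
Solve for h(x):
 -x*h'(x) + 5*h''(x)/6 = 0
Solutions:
 h(x) = C1 + C2*erfi(sqrt(15)*x/5)


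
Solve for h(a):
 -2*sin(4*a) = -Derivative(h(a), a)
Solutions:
 h(a) = C1 - cos(4*a)/2


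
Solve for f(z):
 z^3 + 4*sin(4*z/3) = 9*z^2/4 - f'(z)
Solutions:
 f(z) = C1 - z^4/4 + 3*z^3/4 + 3*cos(4*z/3)


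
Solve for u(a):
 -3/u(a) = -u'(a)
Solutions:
 u(a) = -sqrt(C1 + 6*a)
 u(a) = sqrt(C1 + 6*a)


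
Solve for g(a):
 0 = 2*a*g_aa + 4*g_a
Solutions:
 g(a) = C1 + C2/a


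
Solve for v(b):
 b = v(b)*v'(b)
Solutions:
 v(b) = -sqrt(C1 + b^2)
 v(b) = sqrt(C1 + b^2)


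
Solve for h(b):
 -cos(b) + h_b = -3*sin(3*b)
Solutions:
 h(b) = C1 + sin(b) + cos(3*b)


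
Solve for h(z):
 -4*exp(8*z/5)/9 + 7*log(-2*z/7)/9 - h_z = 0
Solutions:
 h(z) = C1 + 7*z*log(-z)/9 + 7*z*(-log(7) - 1 + log(2))/9 - 5*exp(8*z/5)/18


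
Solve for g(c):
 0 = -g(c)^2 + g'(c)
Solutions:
 g(c) = -1/(C1 + c)


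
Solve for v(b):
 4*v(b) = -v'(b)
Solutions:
 v(b) = C1*exp(-4*b)


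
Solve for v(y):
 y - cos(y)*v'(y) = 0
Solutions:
 v(y) = C1 + Integral(y/cos(y), y)


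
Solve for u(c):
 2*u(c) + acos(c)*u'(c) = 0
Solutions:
 u(c) = C1*exp(-2*Integral(1/acos(c), c))


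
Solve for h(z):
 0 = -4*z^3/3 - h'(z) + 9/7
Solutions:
 h(z) = C1 - z^4/3 + 9*z/7


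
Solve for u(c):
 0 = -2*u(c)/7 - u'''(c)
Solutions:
 u(c) = C3*exp(-2^(1/3)*7^(2/3)*c/7) + (C1*sin(2^(1/3)*sqrt(3)*7^(2/3)*c/14) + C2*cos(2^(1/3)*sqrt(3)*7^(2/3)*c/14))*exp(2^(1/3)*7^(2/3)*c/14)


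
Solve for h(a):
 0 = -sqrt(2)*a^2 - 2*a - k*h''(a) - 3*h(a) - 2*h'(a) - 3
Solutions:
 h(a) = C1*exp(a*(sqrt(1 - 3*k) - 1)/k) + C2*exp(-a*(sqrt(1 - 3*k) + 1)/k) - sqrt(2)*a^2/3 - 2*a/3 + 4*sqrt(2)*a/9 + 2*sqrt(2)*k/9 - 5/9 - 8*sqrt(2)/27


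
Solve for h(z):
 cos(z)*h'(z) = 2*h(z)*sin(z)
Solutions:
 h(z) = C1/cos(z)^2


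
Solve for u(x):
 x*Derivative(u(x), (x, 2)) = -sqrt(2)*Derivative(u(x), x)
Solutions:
 u(x) = C1 + C2*x^(1 - sqrt(2))


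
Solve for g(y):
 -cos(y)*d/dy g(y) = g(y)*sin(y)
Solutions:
 g(y) = C1*cos(y)


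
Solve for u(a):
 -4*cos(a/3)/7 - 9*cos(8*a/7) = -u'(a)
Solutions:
 u(a) = C1 + 12*sin(a/3)/7 + 63*sin(8*a/7)/8


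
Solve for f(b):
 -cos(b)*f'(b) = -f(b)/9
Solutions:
 f(b) = C1*(sin(b) + 1)^(1/18)/(sin(b) - 1)^(1/18)


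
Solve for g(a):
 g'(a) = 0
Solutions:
 g(a) = C1


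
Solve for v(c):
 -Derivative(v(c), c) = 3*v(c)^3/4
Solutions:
 v(c) = -sqrt(2)*sqrt(-1/(C1 - 3*c))
 v(c) = sqrt(2)*sqrt(-1/(C1 - 3*c))


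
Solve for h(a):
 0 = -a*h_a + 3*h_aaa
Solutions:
 h(a) = C1 + Integral(C2*airyai(3^(2/3)*a/3) + C3*airybi(3^(2/3)*a/3), a)


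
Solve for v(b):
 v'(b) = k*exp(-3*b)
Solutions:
 v(b) = C1 - k*exp(-3*b)/3


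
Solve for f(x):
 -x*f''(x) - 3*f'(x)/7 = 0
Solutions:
 f(x) = C1 + C2*x^(4/7)


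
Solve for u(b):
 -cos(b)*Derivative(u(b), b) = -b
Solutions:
 u(b) = C1 + Integral(b/cos(b), b)


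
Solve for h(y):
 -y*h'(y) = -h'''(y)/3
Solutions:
 h(y) = C1 + Integral(C2*airyai(3^(1/3)*y) + C3*airybi(3^(1/3)*y), y)


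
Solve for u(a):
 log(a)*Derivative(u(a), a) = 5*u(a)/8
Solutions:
 u(a) = C1*exp(5*li(a)/8)


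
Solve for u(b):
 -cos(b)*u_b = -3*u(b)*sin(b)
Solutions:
 u(b) = C1/cos(b)^3


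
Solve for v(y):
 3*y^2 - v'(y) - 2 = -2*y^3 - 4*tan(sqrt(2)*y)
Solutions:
 v(y) = C1 + y^4/2 + y^3 - 2*y - 2*sqrt(2)*log(cos(sqrt(2)*y))


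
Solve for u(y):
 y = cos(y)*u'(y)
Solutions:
 u(y) = C1 + Integral(y/cos(y), y)


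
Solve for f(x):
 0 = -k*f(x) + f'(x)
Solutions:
 f(x) = C1*exp(k*x)


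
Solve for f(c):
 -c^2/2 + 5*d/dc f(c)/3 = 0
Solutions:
 f(c) = C1 + c^3/10


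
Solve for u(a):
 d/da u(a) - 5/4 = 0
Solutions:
 u(a) = C1 + 5*a/4


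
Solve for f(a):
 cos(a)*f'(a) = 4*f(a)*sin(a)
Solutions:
 f(a) = C1/cos(a)^4


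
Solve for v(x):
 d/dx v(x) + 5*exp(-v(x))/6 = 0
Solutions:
 v(x) = log(C1 - 5*x/6)


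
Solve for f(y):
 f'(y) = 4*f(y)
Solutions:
 f(y) = C1*exp(4*y)


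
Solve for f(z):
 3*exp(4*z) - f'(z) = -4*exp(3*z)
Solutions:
 f(z) = C1 + 3*exp(4*z)/4 + 4*exp(3*z)/3


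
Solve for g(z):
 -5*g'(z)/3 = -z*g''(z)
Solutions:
 g(z) = C1 + C2*z^(8/3)


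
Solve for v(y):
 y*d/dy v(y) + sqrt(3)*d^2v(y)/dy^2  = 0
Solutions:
 v(y) = C1 + C2*erf(sqrt(2)*3^(3/4)*y/6)


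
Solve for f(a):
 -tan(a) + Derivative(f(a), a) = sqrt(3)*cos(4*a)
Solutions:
 f(a) = C1 - log(cos(a)) + sqrt(3)*sin(4*a)/4


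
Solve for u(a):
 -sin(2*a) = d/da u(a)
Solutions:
 u(a) = C1 + cos(2*a)/2


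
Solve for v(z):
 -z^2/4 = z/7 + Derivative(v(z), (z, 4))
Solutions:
 v(z) = C1 + C2*z + C3*z^2 + C4*z^3 - z^6/1440 - z^5/840


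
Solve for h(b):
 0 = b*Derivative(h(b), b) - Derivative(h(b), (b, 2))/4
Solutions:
 h(b) = C1 + C2*erfi(sqrt(2)*b)


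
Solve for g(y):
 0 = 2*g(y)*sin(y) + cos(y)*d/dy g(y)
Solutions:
 g(y) = C1*cos(y)^2


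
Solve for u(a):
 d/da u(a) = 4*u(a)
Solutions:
 u(a) = C1*exp(4*a)


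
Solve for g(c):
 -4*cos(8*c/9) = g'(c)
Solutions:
 g(c) = C1 - 9*sin(8*c/9)/2


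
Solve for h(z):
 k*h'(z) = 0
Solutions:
 h(z) = C1


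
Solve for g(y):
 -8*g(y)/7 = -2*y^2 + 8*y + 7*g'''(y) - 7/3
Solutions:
 g(y) = C3*exp(-2*7^(1/3)*y/7) + 7*y^2/4 - 7*y + (C1*sin(sqrt(3)*7^(1/3)*y/7) + C2*cos(sqrt(3)*7^(1/3)*y/7))*exp(7^(1/3)*y/7) + 49/24


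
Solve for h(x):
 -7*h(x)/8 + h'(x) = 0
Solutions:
 h(x) = C1*exp(7*x/8)


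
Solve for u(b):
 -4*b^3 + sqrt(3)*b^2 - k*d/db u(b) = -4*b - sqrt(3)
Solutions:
 u(b) = C1 - b^4/k + sqrt(3)*b^3/(3*k) + 2*b^2/k + sqrt(3)*b/k


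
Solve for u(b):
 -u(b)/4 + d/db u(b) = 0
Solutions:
 u(b) = C1*exp(b/4)


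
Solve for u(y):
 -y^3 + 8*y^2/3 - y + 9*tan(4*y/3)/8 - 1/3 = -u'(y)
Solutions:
 u(y) = C1 + y^4/4 - 8*y^3/9 + y^2/2 + y/3 + 27*log(cos(4*y/3))/32


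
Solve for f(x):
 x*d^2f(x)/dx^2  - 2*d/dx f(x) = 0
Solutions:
 f(x) = C1 + C2*x^3


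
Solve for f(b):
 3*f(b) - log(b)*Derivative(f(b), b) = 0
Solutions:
 f(b) = C1*exp(3*li(b))


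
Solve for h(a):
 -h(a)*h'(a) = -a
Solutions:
 h(a) = -sqrt(C1 + a^2)
 h(a) = sqrt(C1 + a^2)


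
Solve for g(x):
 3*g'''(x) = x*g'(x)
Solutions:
 g(x) = C1 + Integral(C2*airyai(3^(2/3)*x/3) + C3*airybi(3^(2/3)*x/3), x)


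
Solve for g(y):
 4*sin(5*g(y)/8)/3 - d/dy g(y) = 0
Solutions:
 -4*y/3 + 4*log(cos(5*g(y)/8) - 1)/5 - 4*log(cos(5*g(y)/8) + 1)/5 = C1


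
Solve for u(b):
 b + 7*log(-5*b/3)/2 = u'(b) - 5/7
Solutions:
 u(b) = C1 + b^2/2 + 7*b*log(-b)/2 + b*(-4*log(3) - 39/14 + log(15)/2 + 3*log(5))


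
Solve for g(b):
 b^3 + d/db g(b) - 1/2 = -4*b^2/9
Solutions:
 g(b) = C1 - b^4/4 - 4*b^3/27 + b/2


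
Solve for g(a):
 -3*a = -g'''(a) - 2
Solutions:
 g(a) = C1 + C2*a + C3*a^2 + a^4/8 - a^3/3


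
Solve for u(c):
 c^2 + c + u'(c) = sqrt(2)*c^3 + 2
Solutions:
 u(c) = C1 + sqrt(2)*c^4/4 - c^3/3 - c^2/2 + 2*c


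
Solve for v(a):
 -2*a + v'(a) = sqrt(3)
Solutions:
 v(a) = C1 + a^2 + sqrt(3)*a


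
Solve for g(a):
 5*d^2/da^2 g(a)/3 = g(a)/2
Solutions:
 g(a) = C1*exp(-sqrt(30)*a/10) + C2*exp(sqrt(30)*a/10)


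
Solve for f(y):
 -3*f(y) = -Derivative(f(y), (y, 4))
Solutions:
 f(y) = C1*exp(-3^(1/4)*y) + C2*exp(3^(1/4)*y) + C3*sin(3^(1/4)*y) + C4*cos(3^(1/4)*y)


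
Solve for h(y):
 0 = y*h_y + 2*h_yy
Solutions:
 h(y) = C1 + C2*erf(y/2)


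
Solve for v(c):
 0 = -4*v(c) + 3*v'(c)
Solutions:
 v(c) = C1*exp(4*c/3)


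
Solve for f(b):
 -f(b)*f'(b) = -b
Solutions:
 f(b) = -sqrt(C1 + b^2)
 f(b) = sqrt(C1 + b^2)


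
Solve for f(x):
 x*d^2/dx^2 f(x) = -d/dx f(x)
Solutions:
 f(x) = C1 + C2*log(x)


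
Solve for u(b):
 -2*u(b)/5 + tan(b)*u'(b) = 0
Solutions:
 u(b) = C1*sin(b)^(2/5)


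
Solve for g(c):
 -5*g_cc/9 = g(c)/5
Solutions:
 g(c) = C1*sin(3*c/5) + C2*cos(3*c/5)


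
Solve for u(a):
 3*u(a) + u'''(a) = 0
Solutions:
 u(a) = C3*exp(-3^(1/3)*a) + (C1*sin(3^(5/6)*a/2) + C2*cos(3^(5/6)*a/2))*exp(3^(1/3)*a/2)


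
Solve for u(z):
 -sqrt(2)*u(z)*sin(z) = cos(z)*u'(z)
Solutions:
 u(z) = C1*cos(z)^(sqrt(2))


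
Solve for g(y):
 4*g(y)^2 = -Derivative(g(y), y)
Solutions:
 g(y) = 1/(C1 + 4*y)


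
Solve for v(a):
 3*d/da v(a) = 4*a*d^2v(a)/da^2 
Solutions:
 v(a) = C1 + C2*a^(7/4)


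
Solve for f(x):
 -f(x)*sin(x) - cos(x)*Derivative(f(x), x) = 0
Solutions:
 f(x) = C1*cos(x)


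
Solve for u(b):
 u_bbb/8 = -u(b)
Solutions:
 u(b) = C3*exp(-2*b) + (C1*sin(sqrt(3)*b) + C2*cos(sqrt(3)*b))*exp(b)


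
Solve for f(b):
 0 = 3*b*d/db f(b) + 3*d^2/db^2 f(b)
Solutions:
 f(b) = C1 + C2*erf(sqrt(2)*b/2)


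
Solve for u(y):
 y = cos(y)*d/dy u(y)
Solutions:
 u(y) = C1 + Integral(y/cos(y), y)


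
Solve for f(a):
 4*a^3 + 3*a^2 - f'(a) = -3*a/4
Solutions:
 f(a) = C1 + a^4 + a^3 + 3*a^2/8


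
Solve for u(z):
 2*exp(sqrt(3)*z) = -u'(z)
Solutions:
 u(z) = C1 - 2*sqrt(3)*exp(sqrt(3)*z)/3


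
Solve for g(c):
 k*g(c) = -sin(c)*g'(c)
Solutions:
 g(c) = C1*exp(k*(-log(cos(c) - 1) + log(cos(c) + 1))/2)


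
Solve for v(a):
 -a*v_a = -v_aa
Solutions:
 v(a) = C1 + C2*erfi(sqrt(2)*a/2)


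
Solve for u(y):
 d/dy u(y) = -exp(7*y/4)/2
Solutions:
 u(y) = C1 - 2*exp(7*y/4)/7


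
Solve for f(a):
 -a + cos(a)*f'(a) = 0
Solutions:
 f(a) = C1 + Integral(a/cos(a), a)


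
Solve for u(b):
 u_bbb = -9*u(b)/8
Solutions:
 u(b) = C3*exp(-3^(2/3)*b/2) + (C1*sin(3*3^(1/6)*b/4) + C2*cos(3*3^(1/6)*b/4))*exp(3^(2/3)*b/4)


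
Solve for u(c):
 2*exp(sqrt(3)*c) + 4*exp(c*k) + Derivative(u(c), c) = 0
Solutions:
 u(c) = C1 - 2*sqrt(3)*exp(sqrt(3)*c)/3 - 4*exp(c*k)/k


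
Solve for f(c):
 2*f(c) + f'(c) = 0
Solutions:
 f(c) = C1*exp(-2*c)


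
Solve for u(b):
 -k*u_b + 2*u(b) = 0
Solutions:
 u(b) = C1*exp(2*b/k)


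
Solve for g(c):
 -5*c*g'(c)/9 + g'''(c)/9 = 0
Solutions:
 g(c) = C1 + Integral(C2*airyai(5^(1/3)*c) + C3*airybi(5^(1/3)*c), c)


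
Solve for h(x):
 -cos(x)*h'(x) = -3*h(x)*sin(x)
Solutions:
 h(x) = C1/cos(x)^3


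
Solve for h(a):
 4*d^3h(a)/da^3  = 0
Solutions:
 h(a) = C1 + C2*a + C3*a^2


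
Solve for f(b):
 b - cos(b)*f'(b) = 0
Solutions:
 f(b) = C1 + Integral(b/cos(b), b)


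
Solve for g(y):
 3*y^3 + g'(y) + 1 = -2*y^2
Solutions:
 g(y) = C1 - 3*y^4/4 - 2*y^3/3 - y


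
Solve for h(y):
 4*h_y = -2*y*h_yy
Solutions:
 h(y) = C1 + C2/y


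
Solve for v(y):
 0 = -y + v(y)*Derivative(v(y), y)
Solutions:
 v(y) = -sqrt(C1 + y^2)
 v(y) = sqrt(C1 + y^2)


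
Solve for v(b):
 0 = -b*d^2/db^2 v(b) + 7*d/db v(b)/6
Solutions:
 v(b) = C1 + C2*b^(13/6)


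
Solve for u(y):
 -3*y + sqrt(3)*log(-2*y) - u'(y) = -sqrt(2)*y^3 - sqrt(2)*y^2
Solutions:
 u(y) = C1 + sqrt(2)*y^4/4 + sqrt(2)*y^3/3 - 3*y^2/2 + sqrt(3)*y*log(-y) + sqrt(3)*y*(-1 + log(2))


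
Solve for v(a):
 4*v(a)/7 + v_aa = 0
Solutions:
 v(a) = C1*sin(2*sqrt(7)*a/7) + C2*cos(2*sqrt(7)*a/7)


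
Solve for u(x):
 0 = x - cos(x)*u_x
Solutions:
 u(x) = C1 + Integral(x/cos(x), x)


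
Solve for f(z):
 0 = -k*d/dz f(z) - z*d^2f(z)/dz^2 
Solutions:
 f(z) = C1 + z^(1 - re(k))*(C2*sin(log(z)*Abs(im(k))) + C3*cos(log(z)*im(k)))


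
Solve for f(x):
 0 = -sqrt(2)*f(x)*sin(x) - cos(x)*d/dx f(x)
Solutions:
 f(x) = C1*cos(x)^(sqrt(2))


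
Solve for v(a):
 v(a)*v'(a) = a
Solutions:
 v(a) = -sqrt(C1 + a^2)
 v(a) = sqrt(C1 + a^2)


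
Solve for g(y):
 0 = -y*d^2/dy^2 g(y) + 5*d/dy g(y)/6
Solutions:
 g(y) = C1 + C2*y^(11/6)


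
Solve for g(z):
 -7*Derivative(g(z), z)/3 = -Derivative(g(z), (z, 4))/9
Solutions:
 g(z) = C1 + C4*exp(21^(1/3)*z) + (C2*sin(3^(5/6)*7^(1/3)*z/2) + C3*cos(3^(5/6)*7^(1/3)*z/2))*exp(-21^(1/3)*z/2)


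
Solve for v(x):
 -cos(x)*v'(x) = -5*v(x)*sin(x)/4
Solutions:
 v(x) = C1/cos(x)^(5/4)


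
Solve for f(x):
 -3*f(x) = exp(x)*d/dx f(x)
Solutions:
 f(x) = C1*exp(3*exp(-x))


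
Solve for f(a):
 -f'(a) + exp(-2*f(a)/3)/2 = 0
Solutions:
 f(a) = 3*log(-sqrt(C1 + a)) - 3*log(3)/2
 f(a) = 3*log(C1 + a/3)/2


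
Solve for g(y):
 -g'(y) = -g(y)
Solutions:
 g(y) = C1*exp(y)


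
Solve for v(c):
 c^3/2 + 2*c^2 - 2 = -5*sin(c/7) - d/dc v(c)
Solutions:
 v(c) = C1 - c^4/8 - 2*c^3/3 + 2*c + 35*cos(c/7)


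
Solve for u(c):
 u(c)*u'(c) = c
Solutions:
 u(c) = -sqrt(C1 + c^2)
 u(c) = sqrt(C1 + c^2)


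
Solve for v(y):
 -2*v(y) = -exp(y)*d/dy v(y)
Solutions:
 v(y) = C1*exp(-2*exp(-y))


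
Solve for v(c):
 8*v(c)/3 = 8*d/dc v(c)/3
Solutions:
 v(c) = C1*exp(c)


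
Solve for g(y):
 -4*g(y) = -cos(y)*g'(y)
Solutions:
 g(y) = C1*(sin(y)^2 + 2*sin(y) + 1)/(sin(y)^2 - 2*sin(y) + 1)


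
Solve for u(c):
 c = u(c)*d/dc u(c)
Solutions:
 u(c) = -sqrt(C1 + c^2)
 u(c) = sqrt(C1 + c^2)


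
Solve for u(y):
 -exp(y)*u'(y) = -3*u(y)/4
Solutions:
 u(y) = C1*exp(-3*exp(-y)/4)


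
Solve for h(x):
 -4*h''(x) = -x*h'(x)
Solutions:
 h(x) = C1 + C2*erfi(sqrt(2)*x/4)


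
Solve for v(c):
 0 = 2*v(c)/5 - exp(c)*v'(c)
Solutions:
 v(c) = C1*exp(-2*exp(-c)/5)


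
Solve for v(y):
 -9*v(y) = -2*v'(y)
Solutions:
 v(y) = C1*exp(9*y/2)


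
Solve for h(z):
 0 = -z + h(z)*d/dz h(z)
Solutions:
 h(z) = -sqrt(C1 + z^2)
 h(z) = sqrt(C1 + z^2)


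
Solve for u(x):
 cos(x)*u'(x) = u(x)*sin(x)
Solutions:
 u(x) = C1/cos(x)


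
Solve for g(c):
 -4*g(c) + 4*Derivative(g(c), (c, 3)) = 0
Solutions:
 g(c) = C3*exp(c) + (C1*sin(sqrt(3)*c/2) + C2*cos(sqrt(3)*c/2))*exp(-c/2)


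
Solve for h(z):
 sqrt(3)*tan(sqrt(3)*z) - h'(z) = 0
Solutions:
 h(z) = C1 - log(cos(sqrt(3)*z))


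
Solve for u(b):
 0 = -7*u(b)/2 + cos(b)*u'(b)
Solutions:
 u(b) = C1*(sin(b) + 1)^(7/4)/(sin(b) - 1)^(7/4)


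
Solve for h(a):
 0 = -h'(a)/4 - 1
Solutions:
 h(a) = C1 - 4*a


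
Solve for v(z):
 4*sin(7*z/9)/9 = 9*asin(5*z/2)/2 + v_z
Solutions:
 v(z) = C1 - 9*z*asin(5*z/2)/2 - 9*sqrt(4 - 25*z^2)/10 - 4*cos(7*z/9)/7


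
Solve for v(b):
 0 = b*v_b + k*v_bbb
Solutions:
 v(b) = C1 + Integral(C2*airyai(b*(-1/k)^(1/3)) + C3*airybi(b*(-1/k)^(1/3)), b)


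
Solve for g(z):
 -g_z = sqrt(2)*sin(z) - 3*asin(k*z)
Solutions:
 g(z) = C1 + 3*Piecewise((z*asin(k*z) + sqrt(-k^2*z^2 + 1)/k, Ne(k, 0)), (0, True)) + sqrt(2)*cos(z)


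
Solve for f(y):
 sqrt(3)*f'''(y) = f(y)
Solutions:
 f(y) = C3*exp(3^(5/6)*y/3) + (C1*sin(3^(1/3)*y/2) + C2*cos(3^(1/3)*y/2))*exp(-3^(5/6)*y/6)


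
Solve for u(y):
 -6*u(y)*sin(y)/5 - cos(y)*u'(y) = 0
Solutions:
 u(y) = C1*cos(y)^(6/5)


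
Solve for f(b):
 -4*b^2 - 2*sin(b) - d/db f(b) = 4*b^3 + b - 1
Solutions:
 f(b) = C1 - b^4 - 4*b^3/3 - b^2/2 + b + 2*cos(b)


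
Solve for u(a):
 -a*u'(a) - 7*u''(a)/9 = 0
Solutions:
 u(a) = C1 + C2*erf(3*sqrt(14)*a/14)


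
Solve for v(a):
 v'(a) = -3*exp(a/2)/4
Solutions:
 v(a) = C1 - 3*exp(a/2)/2


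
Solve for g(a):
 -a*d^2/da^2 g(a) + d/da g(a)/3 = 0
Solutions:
 g(a) = C1 + C2*a^(4/3)


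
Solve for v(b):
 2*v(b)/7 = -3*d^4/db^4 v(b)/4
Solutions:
 v(b) = (C1*sin(2^(1/4)*21^(3/4)*b/21) + C2*cos(2^(1/4)*21^(3/4)*b/21))*exp(-2^(1/4)*21^(3/4)*b/21) + (C3*sin(2^(1/4)*21^(3/4)*b/21) + C4*cos(2^(1/4)*21^(3/4)*b/21))*exp(2^(1/4)*21^(3/4)*b/21)


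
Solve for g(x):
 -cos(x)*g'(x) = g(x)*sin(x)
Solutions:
 g(x) = C1*cos(x)


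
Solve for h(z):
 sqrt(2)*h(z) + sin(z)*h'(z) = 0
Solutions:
 h(z) = C1*(cos(z) + 1)^(sqrt(2)/2)/(cos(z) - 1)^(sqrt(2)/2)


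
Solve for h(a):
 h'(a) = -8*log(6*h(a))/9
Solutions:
 9*Integral(1/(log(_y) + log(6)), (_y, h(a)))/8 = C1 - a


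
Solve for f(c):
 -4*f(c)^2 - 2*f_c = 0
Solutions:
 f(c) = 1/(C1 + 2*c)


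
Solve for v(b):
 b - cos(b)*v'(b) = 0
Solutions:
 v(b) = C1 + Integral(b/cos(b), b)


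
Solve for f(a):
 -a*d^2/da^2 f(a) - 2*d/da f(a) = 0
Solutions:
 f(a) = C1 + C2/a


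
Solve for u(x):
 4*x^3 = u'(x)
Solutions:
 u(x) = C1 + x^4


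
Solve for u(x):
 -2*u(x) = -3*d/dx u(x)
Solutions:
 u(x) = C1*exp(2*x/3)


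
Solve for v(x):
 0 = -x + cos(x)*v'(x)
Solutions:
 v(x) = C1 + Integral(x/cos(x), x)


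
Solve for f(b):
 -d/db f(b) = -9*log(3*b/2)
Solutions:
 f(b) = C1 + 9*b*log(b) - 9*b + b*log(19683/512)


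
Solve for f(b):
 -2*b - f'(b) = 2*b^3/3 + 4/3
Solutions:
 f(b) = C1 - b^4/6 - b^2 - 4*b/3


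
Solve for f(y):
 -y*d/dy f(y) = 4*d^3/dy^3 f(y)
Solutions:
 f(y) = C1 + Integral(C2*airyai(-2^(1/3)*y/2) + C3*airybi(-2^(1/3)*y/2), y)


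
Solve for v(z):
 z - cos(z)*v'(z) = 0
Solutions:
 v(z) = C1 + Integral(z/cos(z), z)


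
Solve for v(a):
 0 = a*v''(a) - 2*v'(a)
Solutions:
 v(a) = C1 + C2*a^3


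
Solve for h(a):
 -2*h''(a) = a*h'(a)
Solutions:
 h(a) = C1 + C2*erf(a/2)


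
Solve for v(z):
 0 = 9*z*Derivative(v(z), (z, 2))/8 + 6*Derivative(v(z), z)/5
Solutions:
 v(z) = C1 + C2/z^(1/15)


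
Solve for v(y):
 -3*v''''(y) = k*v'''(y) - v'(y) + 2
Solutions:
 v(y) = C1 + C2*exp(-y*(2*2^(1/3)*k^2/(2*k^3 + sqrt(-4*k^6 + (2*k^3 - 243)^2) - 243)^(1/3) + 2*k + 2^(2/3)*(2*k^3 + sqrt(-4*k^6 + (2*k^3 - 243)^2) - 243)^(1/3))/18) + C3*exp(y*(-8*2^(1/3)*k^2/((-1 + sqrt(3)*I)*(2*k^3 + sqrt(-4*k^6 + (2*k^3 - 243)^2) - 243)^(1/3)) - 4*k + 2^(2/3)*(2*k^3 + sqrt(-4*k^6 + (2*k^3 - 243)^2) - 243)^(1/3) - 2^(2/3)*sqrt(3)*I*(2*k^3 + sqrt(-4*k^6 + (2*k^3 - 243)^2) - 243)^(1/3))/36) + C4*exp(y*(8*2^(1/3)*k^2/((1 + sqrt(3)*I)*(2*k^3 + sqrt(-4*k^6 + (2*k^3 - 243)^2) - 243)^(1/3)) - 4*k + 2^(2/3)*(2*k^3 + sqrt(-4*k^6 + (2*k^3 - 243)^2) - 243)^(1/3) + 2^(2/3)*sqrt(3)*I*(2*k^3 + sqrt(-4*k^6 + (2*k^3 - 243)^2) - 243)^(1/3))/36) + 2*y


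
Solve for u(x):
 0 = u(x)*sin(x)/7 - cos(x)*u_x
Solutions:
 u(x) = C1/cos(x)^(1/7)


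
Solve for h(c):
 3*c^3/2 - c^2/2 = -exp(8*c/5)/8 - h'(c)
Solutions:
 h(c) = C1 - 3*c^4/8 + c^3/6 - 5*exp(8*c/5)/64


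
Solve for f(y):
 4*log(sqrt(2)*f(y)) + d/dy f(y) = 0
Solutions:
 Integral(1/(2*log(_y) + log(2)), (_y, f(y)))/2 = C1 - y


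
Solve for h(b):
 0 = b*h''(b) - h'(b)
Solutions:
 h(b) = C1 + C2*b^2


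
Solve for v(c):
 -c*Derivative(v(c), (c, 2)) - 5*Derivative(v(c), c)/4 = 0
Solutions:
 v(c) = C1 + C2/c^(1/4)


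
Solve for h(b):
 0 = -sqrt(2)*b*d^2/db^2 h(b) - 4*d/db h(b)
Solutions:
 h(b) = C1 + C2*b^(1 - 2*sqrt(2))


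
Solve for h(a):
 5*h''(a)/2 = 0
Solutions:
 h(a) = C1 + C2*a


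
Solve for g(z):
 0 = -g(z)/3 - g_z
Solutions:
 g(z) = C1*exp(-z/3)


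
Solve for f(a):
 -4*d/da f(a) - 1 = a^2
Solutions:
 f(a) = C1 - a^3/12 - a/4


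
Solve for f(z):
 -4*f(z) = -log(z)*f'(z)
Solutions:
 f(z) = C1*exp(4*li(z))


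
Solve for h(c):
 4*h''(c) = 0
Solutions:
 h(c) = C1 + C2*c


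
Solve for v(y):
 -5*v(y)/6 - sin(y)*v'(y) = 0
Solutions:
 v(y) = C1*(cos(y) + 1)^(5/12)/(cos(y) - 1)^(5/12)


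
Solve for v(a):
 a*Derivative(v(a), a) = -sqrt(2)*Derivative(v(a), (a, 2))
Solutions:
 v(a) = C1 + C2*erf(2^(1/4)*a/2)


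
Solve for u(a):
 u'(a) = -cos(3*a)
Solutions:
 u(a) = C1 - sin(3*a)/3


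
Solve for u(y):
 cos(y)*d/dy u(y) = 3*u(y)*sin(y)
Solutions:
 u(y) = C1/cos(y)^3


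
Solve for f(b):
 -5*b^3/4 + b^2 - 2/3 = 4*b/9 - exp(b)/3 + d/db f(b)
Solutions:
 f(b) = C1 - 5*b^4/16 + b^3/3 - 2*b^2/9 - 2*b/3 + exp(b)/3


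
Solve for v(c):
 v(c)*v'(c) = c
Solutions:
 v(c) = -sqrt(C1 + c^2)
 v(c) = sqrt(C1 + c^2)


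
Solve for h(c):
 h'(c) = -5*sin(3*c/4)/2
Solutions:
 h(c) = C1 + 10*cos(3*c/4)/3


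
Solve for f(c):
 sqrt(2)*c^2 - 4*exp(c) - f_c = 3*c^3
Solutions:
 f(c) = C1 - 3*c^4/4 + sqrt(2)*c^3/3 - 4*exp(c)


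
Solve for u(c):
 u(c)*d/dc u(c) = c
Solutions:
 u(c) = -sqrt(C1 + c^2)
 u(c) = sqrt(C1 + c^2)


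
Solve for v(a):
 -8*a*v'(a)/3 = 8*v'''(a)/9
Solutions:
 v(a) = C1 + Integral(C2*airyai(-3^(1/3)*a) + C3*airybi(-3^(1/3)*a), a)


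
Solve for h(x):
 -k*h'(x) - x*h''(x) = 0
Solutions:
 h(x) = C1 + x^(1 - re(k))*(C2*sin(log(x)*Abs(im(k))) + C3*cos(log(x)*im(k)))


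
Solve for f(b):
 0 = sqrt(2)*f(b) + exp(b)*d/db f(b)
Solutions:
 f(b) = C1*exp(sqrt(2)*exp(-b))


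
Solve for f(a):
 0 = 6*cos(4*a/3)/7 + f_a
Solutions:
 f(a) = C1 - 9*sin(4*a/3)/14
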